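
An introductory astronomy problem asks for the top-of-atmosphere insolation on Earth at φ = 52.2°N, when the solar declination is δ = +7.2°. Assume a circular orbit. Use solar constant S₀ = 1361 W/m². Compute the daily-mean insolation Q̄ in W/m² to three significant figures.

Q̄ ≈ 334 W/m²

cos H₀ = −tan(+52.2°) tan(+7.200°) = -0.1629, H₀ = 1.7344 rad.
Bracket: H₀ sin φ sin δ + cos φ cos δ sin H₀ = 1.7344×0.79016×0.12533 + 0.61291×0.99211×0.98665 = 0.171759 + 0.599956 = 0.771715.
Q̄ = (S₀/π) × [bracket] = (1361/π) × 0.771715 = 334.3 W/m².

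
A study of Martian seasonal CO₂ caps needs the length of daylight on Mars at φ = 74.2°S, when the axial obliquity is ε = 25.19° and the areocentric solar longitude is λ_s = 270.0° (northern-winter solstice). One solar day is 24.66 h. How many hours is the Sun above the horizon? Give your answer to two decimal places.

24.66 h

sin δ = sin 25.19° × sin 270.0° = -0.42562, so δ = -25.190°.
Sunrise equation: cos H₀ = −tan φ · tan δ = -1.6622 ≤ −1, so the Sun never sets (polar day) and H₀ = π.
Daylight = 2H₀/(2π) × 24.66 h = (3.1416/π) × 24.66 = 24.66 h.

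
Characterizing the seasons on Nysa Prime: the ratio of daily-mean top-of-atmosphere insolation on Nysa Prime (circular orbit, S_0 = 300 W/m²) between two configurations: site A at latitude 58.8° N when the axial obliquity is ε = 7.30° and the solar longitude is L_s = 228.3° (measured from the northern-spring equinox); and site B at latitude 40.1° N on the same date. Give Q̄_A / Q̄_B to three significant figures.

— Configuration A (ϕ=+58.8°):
Solar declination: sin δ = sin ε · sin L_s = sin 7.30° × sin 228.3° = -0.09487, so δ = -5.444°.
cos h₀ = −tan(+58.8°) tan(-5.444°) = 0.1574, h₀ = 1.4128 rad.
Bracket: h₀ sin ϕ sin δ + cos ϕ cos δ sin h₀ = 1.4128×0.85536×-0.09487 + 0.51803×0.99549×0.98754 = -0.114646 + 0.509268 = 0.394622.
Q̄ = (S_0/π) × [bracket] = (300/π) × 0.394622 = 37.684 W/m².
— Configuration B (ϕ=+40.1°):
cos h₀ = −tan(+40.1°) tan(-5.444°) = 0.0803, h₀ = 1.4905 rad.
Bracket: h₀ sin ϕ sin δ + cos ϕ cos δ sin h₀ = 1.4905×0.64412×-0.09487 + 0.76492×0.99549×0.99677 = -0.091081 + 0.759011 = 0.667930.
Q̄ = (S_0/π) × [bracket] = (300/π) × 0.667930 = 63.783 W/m².
Ratio Q̄_A / Q̄_B = 37.684 / 63.783 = 0.5908.

Q̄_A / Q̄_B ≈ 0.591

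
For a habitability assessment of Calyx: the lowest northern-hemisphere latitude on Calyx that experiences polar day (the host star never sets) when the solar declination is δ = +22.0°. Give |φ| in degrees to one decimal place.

|φ| = 68.0°

Polar day requires cos H₀ = −tan φ tan δ ≤ −1, i.e. tan φ tan δ ≥ 1.
The boundary is |tan φ| · |tan δ| = 1, so |φ| = 90° − |δ| = 90° − 22.0° = 68.0° in the northern hemisphere.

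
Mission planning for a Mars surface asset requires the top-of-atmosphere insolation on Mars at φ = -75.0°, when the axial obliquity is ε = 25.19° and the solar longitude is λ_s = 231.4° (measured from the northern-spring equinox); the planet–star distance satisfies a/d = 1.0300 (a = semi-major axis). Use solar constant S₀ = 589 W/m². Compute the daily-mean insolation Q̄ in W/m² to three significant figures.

Q̄ ≈ 201 W/m²

Solar declination: sin δ = sin ε · sin λ_s = sin 25.19° × sin 231.4° = -0.33263, so δ = -19.429°.
cos H₀ = −tan(-75.0°) tan(-19.429°) = -1.3164 ≤ −1 ⇒ polar day, H₀ = π.
Bracket: H₀ sin φ sin δ + cos φ cos δ sin H₀ = 3.1416×-0.96593×-0.33263 + 0.25882×0.94306×0.00000 = 1.009388 + 0.000000 = 1.009388.
Inverse-square distance factor (a/d)² = 1.0300² = 1.060900.
Q̄ = (S₀/π) × 1.060900 × [bracket] = (589/π) × 1.060900 × 1.009388 = 200.8 W/m².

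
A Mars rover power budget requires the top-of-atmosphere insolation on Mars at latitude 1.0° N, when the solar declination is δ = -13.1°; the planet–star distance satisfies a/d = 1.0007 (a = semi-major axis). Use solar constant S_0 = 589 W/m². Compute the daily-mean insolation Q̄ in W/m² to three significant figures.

Q̄ ≈ 182 W/m²

cos h₀ = −tan(+1.0°) tan(-13.100°) = 0.0041, h₀ = 1.5667 rad.
Bracket: h₀ sin ϕ sin δ + cos ϕ cos δ sin h₀ = 1.5667×0.01745×-0.22665 + 0.99985×0.97398×0.99999 = -0.006196 + 0.973824 = 0.967628.
Inverse-square distance factor (a/d)² = 1.0007² = 1.001400.
Q̄ = (S_0/π) × 1.001400 × [bracket] = (589/π) × 1.001400 × 0.967628 = 181.7 W/m².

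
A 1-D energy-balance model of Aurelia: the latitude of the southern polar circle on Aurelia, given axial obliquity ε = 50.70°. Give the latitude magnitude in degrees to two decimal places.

The polar circle is the lowest latitude that experiences at least one full rotation of continuous darkness at the northern-summer solstice; it lies at |φ| = 90° − ε = 90° − 50.70° = 39.30°.

39.30°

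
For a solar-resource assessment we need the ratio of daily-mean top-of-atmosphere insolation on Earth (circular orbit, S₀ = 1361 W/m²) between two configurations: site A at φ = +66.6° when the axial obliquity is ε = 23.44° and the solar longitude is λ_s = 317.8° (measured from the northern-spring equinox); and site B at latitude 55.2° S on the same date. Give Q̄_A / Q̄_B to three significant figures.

Q̄_A / Q̄_B ≈ 0.0843

— Configuration A (φ=+66.6°):
Solar declination: sin δ = sin ε · sin λ_s = sin 23.44° × sin 317.8° = -0.26720, so δ = -15.498°.
cos H₀ = −tan(+66.6°) tan(-15.498°) = 0.6408, H₀ = 0.8753 rad.
Bracket: H₀ sin φ sin δ + cos φ cos δ sin H₀ = 0.8753×0.91775×-0.26720 + 0.39715×0.96364×0.76774 = -0.214644 + 0.293821 = 0.079177.
Q̄ = (S₀/π) × [bracket] = (1361/π) × 0.079177 = 34.301 W/m².
— Configuration B (φ=-55.2°):
cos H₀ = −tan(-55.2°) tan(-15.498°) = -0.3990, H₀ = 1.9812 rad.
Bracket: H₀ sin φ sin δ + cos φ cos δ sin H₀ = 1.9812×-0.82115×-0.26720 + 0.57071×0.96364×0.91697 = 0.434698 + 0.504296 = 0.938994.
Q̄ = (S₀/π) × [bracket] = (1361/π) × 0.938994 = 406.79 W/m².
Ratio Q̄_A / Q̄_B = 34.301 / 406.79 = 0.08432.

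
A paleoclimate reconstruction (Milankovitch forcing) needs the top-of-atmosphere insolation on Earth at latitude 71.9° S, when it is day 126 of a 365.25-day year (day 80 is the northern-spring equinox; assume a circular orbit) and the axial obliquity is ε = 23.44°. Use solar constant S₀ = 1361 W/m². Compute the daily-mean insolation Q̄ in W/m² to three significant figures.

Q̄ ≈ 3.72 W/m²

Solar longitude: λ_s = 360° × (126 − 80)/365.25 = 45.339°.
sin δ = sin 23.44° × sin 45.339° = 0.28294, so δ = +16.436°.
cos H₀ = −tan(-71.9°) tan(+16.436°) = 0.9025, H₀ = 0.4452 rad.
Bracket: H₀ sin φ sin δ + cos φ cos δ sin H₀ = 0.4452×-0.95052×0.28294 + 0.31068×0.95914×0.43063 = -0.119732 + 0.128322 = 0.008590.
Q̄ = (S₀/π) × [bracket] = (1361/π) × 0.008590 = 3.721 W/m².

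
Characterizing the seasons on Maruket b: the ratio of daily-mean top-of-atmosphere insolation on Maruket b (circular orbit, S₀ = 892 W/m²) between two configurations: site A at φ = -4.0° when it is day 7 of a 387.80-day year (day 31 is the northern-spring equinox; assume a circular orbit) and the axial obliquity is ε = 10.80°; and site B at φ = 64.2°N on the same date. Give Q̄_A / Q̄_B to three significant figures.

— Configuration A (φ=-4.0°):
Solar longitude: λ_s = 360° × (7 − 31)/387.80 = -22.280°, i.e. -22.280° + 360° = 337.720°.
sin δ = sin 10.80° × sin 337.720° = -0.07104, so δ = -4.074°.
cos H₀ = −tan(-4.0°) tan(-4.074°) = -0.0050, H₀ = 1.5758 rad.
Bracket: H₀ sin φ sin δ + cos φ cos δ sin H₀ = 1.5758×-0.06976×-0.07104 + 0.99756×0.99747×0.99999 = 0.007809 + 0.995026 = 1.002835.
Q̄ = (S₀/π) × [bracket] = (892/π) × 1.002835 = 284.74 W/m².
— Configuration B (φ=+64.2°):
cos H₀ = −tan(+64.2°) tan(-4.074°) = 0.1473, H₀ = 1.4229 rad.
Bracket: H₀ sin φ sin δ + cos φ cos δ sin H₀ = 1.4229×0.90032×-0.07104 + 0.43523×0.99747×0.98909 = -0.091007 + 0.429393 = 0.338386.
Q̄ = (S₀/π) × [bracket] = (892/π) × 0.338386 = 96.079 W/m².
Ratio Q̄_A / Q̄_B = 284.74 / 96.079 = 2.964.

Q̄_A / Q̄_B ≈ 2.96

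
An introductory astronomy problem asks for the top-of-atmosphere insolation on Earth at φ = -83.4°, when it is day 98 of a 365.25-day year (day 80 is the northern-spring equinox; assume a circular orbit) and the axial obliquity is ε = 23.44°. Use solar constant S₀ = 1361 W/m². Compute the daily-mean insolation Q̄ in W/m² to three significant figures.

Q̄ ≈ 0.00 W/m²

Solar longitude: λ_s = 360° × (98 − 80)/365.25 = 17.741°.
sin δ = sin 23.44° × sin 17.741° = 0.12121, so δ = +6.962°.
cos H₀ = −tan(-83.4°) tan(+6.962°) = 1.0554 ≥ 1 ⇒ polar night, H₀ = 0 and Q̄ = 0.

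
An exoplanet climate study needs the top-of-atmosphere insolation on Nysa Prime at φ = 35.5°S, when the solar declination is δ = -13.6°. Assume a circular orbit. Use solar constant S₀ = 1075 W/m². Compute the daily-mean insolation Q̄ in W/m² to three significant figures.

Q̄ ≈ 348 W/m²

cos H₀ = −tan(-35.5°) tan(-13.600°) = -0.1726, H₀ = 1.7442 rad.
Bracket: H₀ sin φ sin δ + cos φ cos δ sin H₀ = 1.7442×-0.58070×-0.23514 + 0.81412×0.97196×0.98500 = 0.238163 + 0.779423 = 1.017586.
Q̄ = (S₀/π) × [bracket] = (1075/π) × 1.017586 = 348.2 W/m².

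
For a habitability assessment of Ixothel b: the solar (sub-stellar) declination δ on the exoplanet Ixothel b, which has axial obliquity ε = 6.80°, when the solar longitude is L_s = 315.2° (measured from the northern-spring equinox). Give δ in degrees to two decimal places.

δ = -4.79°

sin δ = sin ε · sin L_s = sin 6.80° × sin 315.2° = -0.083431.
δ = arcsin(-0.083431) = -4.79°.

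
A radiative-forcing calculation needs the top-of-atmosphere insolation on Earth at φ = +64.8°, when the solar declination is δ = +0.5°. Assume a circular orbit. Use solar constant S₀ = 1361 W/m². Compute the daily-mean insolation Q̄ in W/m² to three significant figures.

cos H₀ = −tan(+64.8°) tan(+0.500°) = -0.0185, H₀ = 1.5893 rad.
Bracket: H₀ sin φ sin δ + cos φ cos δ sin H₀ = 1.5893×0.90483×0.00873 + 0.42578×0.99996×0.99983 = 0.012554 + 0.425691 = 0.438245.
Q̄ = (S₀/π) × [bracket] = (1361/π) × 0.438245 = 189.9 W/m².

Q̄ ≈ 190 W/m²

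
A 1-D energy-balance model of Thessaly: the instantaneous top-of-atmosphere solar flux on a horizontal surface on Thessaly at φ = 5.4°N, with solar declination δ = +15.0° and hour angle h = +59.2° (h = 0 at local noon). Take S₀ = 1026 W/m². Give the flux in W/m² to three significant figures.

530 W/m²

cos θ_z = sin φ sin δ + cos φ cos δ cos h = 0.024357 + 0.492400 = 0.516757.
Flux = S₀ · cos θ_z = 1026 × 0.516757 = 530.2 W/m².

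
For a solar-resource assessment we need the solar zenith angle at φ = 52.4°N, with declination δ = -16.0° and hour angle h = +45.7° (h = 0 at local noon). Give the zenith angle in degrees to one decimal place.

cos θ_z = sin φ sin δ + cos φ cos δ cos h = -0.218385 + 0.409627 = 0.191242.
θ_z = arccos(0.191242) = 79.0°.

θ_z = 79.0°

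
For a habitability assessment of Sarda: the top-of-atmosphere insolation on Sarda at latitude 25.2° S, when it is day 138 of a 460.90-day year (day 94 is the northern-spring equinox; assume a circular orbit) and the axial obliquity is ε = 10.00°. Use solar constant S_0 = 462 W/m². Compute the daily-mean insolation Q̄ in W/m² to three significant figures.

Solar longitude: L_s = 360° × (138 − 94)/460.90 = 34.368°.
sin δ = sin 10.00° × sin 34.368° = 0.09802, so δ = +5.625°.
cos h₀ = −tan(-25.2°) tan(+5.625°) = 0.0463, h₀ = 1.5244 rad.
Bracket: h₀ sin ϕ sin δ + cos ϕ cos δ sin h₀ = 1.5244×-0.42578×0.09802 + 0.90483×0.99518×0.99893 = -0.063621 + 0.899505 = 0.835884.
Q̄ = (S_0/π) × [bracket] = (462/π) × 0.835884 = 122.9 W/m².

Q̄ ≈ 123 W/m²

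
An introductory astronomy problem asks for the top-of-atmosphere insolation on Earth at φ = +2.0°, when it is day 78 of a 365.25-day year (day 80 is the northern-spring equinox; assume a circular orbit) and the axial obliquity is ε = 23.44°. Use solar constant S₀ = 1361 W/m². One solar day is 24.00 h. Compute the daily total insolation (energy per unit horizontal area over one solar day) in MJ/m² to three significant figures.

37.4 MJ/m²

Solar longitude: λ_s = 360° × (78 − 80)/365.25 = -1.971°, i.e. -1.971° + 360° = 358.029°.
sin δ = sin 23.44° × sin 358.029° = -0.01368, so δ = -0.784°.
cos H₀ = −tan(+2.0°) tan(-0.784°) = 0.0005, H₀ = 1.5703 rad.
Bracket: H₀ sin φ sin δ + cos φ cos δ sin H₀ = 1.5703×0.03490×-0.01368 + 0.99939×0.99991×1.00000 = -0.000750 + 0.999300 = 0.998550.
Q̄ = (S₀/π) × [bracket] = (1361/π) × 0.998550 = 432.59 W/m².
Daily total = Q̄ × 24.00 h × 3600 s/h = 432.59 × 24.00 × 3600 / 10⁶ = 37.38 MJ/m².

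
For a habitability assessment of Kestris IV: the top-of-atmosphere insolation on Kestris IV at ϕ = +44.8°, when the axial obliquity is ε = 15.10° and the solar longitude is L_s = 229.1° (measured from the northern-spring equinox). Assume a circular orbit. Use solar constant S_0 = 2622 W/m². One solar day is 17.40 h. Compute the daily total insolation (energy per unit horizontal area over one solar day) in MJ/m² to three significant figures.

25.7 MJ/m²

Solar declination: sin δ = sin ε · sin L_s = sin 15.10° × sin 229.1° = -0.19690, so δ = -11.356°.
cos h₀ = −tan(+44.8°) tan(-11.356°) = 0.1994, h₀ = 1.3700 rad.
Bracket: h₀ sin ϕ sin δ + cos ϕ cos δ sin h₀ = 1.3700×0.70463×-0.19690 + 0.70957×0.98042×0.97991 = -0.190076 + 0.681700 = 0.491624.
Q̄ = (S_0/π) × [bracket] = (2622/π) × 0.491624 = 410.31 W/m².
Daily total = Q̄ × 17.40 h × 3600 s/h = 410.31 × 17.40 × 3600 / 10⁶ = 25.70 MJ/m².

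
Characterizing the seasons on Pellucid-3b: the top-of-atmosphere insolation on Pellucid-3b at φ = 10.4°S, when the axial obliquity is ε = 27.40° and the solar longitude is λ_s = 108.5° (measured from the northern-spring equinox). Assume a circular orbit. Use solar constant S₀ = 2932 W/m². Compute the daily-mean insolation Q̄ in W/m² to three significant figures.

Q̄ ≈ 714 W/m²

Solar declination: sin δ = sin ε · sin λ_s = sin 27.40° × sin 108.5° = 0.43642, so δ = +25.876°.
cos H₀ = −tan(-10.4°) tan(+25.876°) = 0.0890, H₀ = 1.4817 rad.
Bracket: H₀ sin φ sin δ + cos φ cos δ sin H₀ = 1.4817×-0.18052×0.43642 + 0.98357×0.89974×0.99603 = -0.116732 + 0.881444 = 0.764712.
Q̄ = (S₀/π) × [bracket] = (2932/π) × 0.764712 = 713.7 W/m².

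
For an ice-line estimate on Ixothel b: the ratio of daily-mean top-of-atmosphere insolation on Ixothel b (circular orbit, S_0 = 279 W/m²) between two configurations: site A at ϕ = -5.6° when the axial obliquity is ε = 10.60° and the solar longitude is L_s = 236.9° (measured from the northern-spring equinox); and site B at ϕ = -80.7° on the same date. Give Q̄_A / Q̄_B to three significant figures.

Q̄_A / Q̄_B ≈ 2.10

— Configuration A (ϕ=-5.6°):
Solar declination: sin δ = sin ε · sin L_s = sin 10.60° × sin 236.9° = -0.15410, so δ = -8.865°.
cos h₀ = −tan(-5.6°) tan(-8.865°) = -0.0153, h₀ = 1.5861 rad.
Bracket: h₀ sin ϕ sin δ + cos ϕ cos δ sin h₀ = 1.5861×-0.09758×-0.15410 + 0.99523×0.98806×0.99988 = 0.023850 + 0.983229 = 1.007079.
Q̄ = (S_0/π) × [bracket] = (279/π) × 1.007079 = 89.437 W/m².
— Configuration B (ϕ=-80.7°):
cos h₀ = −tan(-80.7°) tan(-8.865°) = -0.9524, h₀ = 2.8318 rad.
Bracket: h₀ sin ϕ sin δ + cos ϕ cos δ sin h₀ = 2.8318×-0.98686×-0.15410 + 0.16160×0.98806×0.30483 = 0.430646 + 0.048672 = 0.479318.
Q̄ = (S_0/π) × [bracket] = (279/π) × 0.479318 = 42.567 W/m².
Ratio Q̄_A / Q̄_B = 89.437 / 42.567 = 2.101.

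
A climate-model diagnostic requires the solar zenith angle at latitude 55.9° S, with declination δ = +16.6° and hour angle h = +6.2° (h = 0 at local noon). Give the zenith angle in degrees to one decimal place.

θ_z = 72.7°

cos θ_z = sin φ sin δ + cos φ cos δ cos h = -0.236567 + 0.534130 = 0.297563.
θ_z = arccos(0.297563) = 72.7°.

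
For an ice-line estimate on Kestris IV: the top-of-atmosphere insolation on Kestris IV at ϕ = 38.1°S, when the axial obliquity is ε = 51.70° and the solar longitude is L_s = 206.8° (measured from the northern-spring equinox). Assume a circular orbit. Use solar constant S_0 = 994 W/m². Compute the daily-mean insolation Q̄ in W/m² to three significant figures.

Solar declination: sin δ = sin ε · sin L_s = sin 51.70° × sin 206.8° = -0.35384, so δ = -20.722°.
cos h₀ = −tan(-38.1°) tan(-20.722°) = -0.2966, h₀ = 1.8720 rad.
Bracket: h₀ sin ϕ sin δ + cos ϕ cos δ sin h₀ = 1.8720×-0.61704×-0.35384 + 0.78694×0.93531×0.95499 = 0.408720 + 0.702904 = 1.111624.
Q̄ = (S_0/π) × [bracket] = (994/π) × 1.111624 = 351.7 W/m².

Q̄ ≈ 352 W/m²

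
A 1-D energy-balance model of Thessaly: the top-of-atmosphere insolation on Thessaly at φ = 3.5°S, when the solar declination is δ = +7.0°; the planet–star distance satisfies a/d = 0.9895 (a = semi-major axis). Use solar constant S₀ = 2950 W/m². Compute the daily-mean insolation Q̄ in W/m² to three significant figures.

cos H₀ = −tan(-3.5°) tan(+7.000°) = 0.0075, H₀ = 1.5633 rad.
Bracket: H₀ sin φ sin δ + cos φ cos δ sin H₀ = 1.5633×-0.06105×0.12187 + 0.99813×0.99255×0.99997 = -0.011631 + 0.990664 = 0.979033.
Inverse-square distance factor (a/d)² = 0.9895² = 0.979110.
Q̄ = (S₀/π) × 0.979110 × [bracket] = (2950/π) × 0.979110 × 0.979033 = 900.1 W/m².

Q̄ ≈ 900 W/m²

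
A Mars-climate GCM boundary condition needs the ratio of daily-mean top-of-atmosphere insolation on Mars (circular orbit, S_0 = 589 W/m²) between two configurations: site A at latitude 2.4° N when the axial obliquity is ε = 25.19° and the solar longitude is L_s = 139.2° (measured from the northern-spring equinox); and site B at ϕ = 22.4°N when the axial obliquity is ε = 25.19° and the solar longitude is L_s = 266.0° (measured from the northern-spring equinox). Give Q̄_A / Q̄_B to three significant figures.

— Configuration A (ϕ=+2.4°):
Solar declination: sin δ = sin ε · sin L_s = sin 25.19° × sin 139.2° = 0.27811, so δ = +16.147°.
cos h₀ = −tan(+2.4°) tan(+16.147°) = -0.0121, h₀ = 1.5829 rad.
Bracket: h₀ sin ϕ sin δ + cos ϕ cos δ sin h₀ = 1.5829×0.04188×0.27811 + 0.99912×0.96055×0.99993 = 0.018436 + 0.959638 = 0.978074.
Q̄ = (S_0/π) × [bracket] = (589/π) × 0.978074 = 183.37 W/m².
— Configuration B (ϕ=+22.4°):
Solar declination: sin δ = sin ε · sin L_s = sin 25.19° × sin 266.0° = -0.42458, so δ = -25.124°.
cos h₀ = −tan(+22.4°) tan(-25.124°) = 0.1933, h₀ = 1.3763 rad.
Bracket: h₀ sin ϕ sin δ + cos ϕ cos δ sin h₀ = 1.3763×0.38107×-0.42458 + 0.92455×0.90539×0.98114 = -0.222678 + 0.821291 = 0.598613.
Q̄ = (S_0/π) × [bracket] = (589/π) × 0.598613 = 112.23 W/m².
Ratio Q̄_A / Q̄_B = 183.37 / 112.23 = 1.634.

Q̄_A / Q̄_B ≈ 1.63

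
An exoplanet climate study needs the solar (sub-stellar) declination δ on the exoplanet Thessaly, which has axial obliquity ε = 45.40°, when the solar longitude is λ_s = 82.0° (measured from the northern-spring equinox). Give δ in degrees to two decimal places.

sin δ = sin ε · sin λ_s = sin 45.40° × sin 82.0° = 0.705097.
δ = arcsin(0.705097) = +44.84°.

δ = +44.84°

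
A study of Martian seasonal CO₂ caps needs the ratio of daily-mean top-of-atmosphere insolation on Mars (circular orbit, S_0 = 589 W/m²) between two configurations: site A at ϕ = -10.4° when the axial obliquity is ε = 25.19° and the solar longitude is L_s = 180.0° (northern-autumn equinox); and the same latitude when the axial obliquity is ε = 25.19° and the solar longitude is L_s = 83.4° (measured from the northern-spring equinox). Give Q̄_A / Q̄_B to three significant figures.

— Configuration A (ϕ=-10.4°):
Solar declination: sin δ = sin ε · sin L_s = sin 25.19° × sin 180.0° = 0.00000, so δ = +0.000°.
cos h₀ = −tan(-10.4°) tan(+0.000°) = 0.0000, h₀ = 1.5708 rad.
Bracket: h₀ sin ϕ sin δ + cos ϕ cos δ sin h₀ = 1.5708×-0.18052×0.00000 + 0.98357×1.00000×1.00000 = -0.000000 + 0.983570 = 0.983570.
Q̄ = (S_0/π) × [bracket] = (589/π) × 0.983570 = 184.40 W/m².
— Configuration B (ϕ=-10.4°):
Solar declination: sin δ = sin ε · sin L_s = sin 25.19° × sin 83.4° = 0.42280, so δ = +25.012°.
cos h₀ = −tan(-10.4°) tan(+25.012°) = 0.0856, h₀ = 1.4851 rad.
Bracket: h₀ sin ϕ sin δ + cos ϕ cos δ sin h₀ = 1.4851×-0.18052×0.42280 + 0.98357×0.90622×0.99633 = -0.113349 + 0.888060 = 0.774711.
Q̄ = (S_0/π) × [bracket] = (589/π) × 0.774711 = 145.25 W/m².
Ratio Q̄_A / Q̄_B = 184.40 / 145.25 = 1.270.

Q̄_A / Q̄_B ≈ 1.27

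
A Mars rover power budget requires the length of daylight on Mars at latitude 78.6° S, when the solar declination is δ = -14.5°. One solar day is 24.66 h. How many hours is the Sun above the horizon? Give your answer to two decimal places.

Sunrise equation: cos h₀ = −tan ϕ · tan δ = -1.2826 ≤ −1, so the Sun never sets (polar day) and h₀ = π.
Daylight = 2h₀/(2π) × 24.66 h = (3.1416/π) × 24.66 = 24.66 h.

24.66 h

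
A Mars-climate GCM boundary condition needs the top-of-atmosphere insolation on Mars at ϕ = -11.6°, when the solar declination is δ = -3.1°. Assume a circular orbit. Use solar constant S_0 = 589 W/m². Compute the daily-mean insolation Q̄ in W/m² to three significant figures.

cos h₀ = −tan(-11.6°) tan(-3.100°) = -0.0111, h₀ = 1.5819 rad.
Bracket: h₀ sin ϕ sin δ + cos ϕ cos δ sin h₀ = 1.5819×-0.20108×-0.05408 + 0.97958×0.99854×0.99994 = 0.017202 + 0.978091 = 0.995293.
Q̄ = (S_0/π) × [bracket] = (589/π) × 0.995293 = 186.6 W/m².

Q̄ ≈ 187 W/m²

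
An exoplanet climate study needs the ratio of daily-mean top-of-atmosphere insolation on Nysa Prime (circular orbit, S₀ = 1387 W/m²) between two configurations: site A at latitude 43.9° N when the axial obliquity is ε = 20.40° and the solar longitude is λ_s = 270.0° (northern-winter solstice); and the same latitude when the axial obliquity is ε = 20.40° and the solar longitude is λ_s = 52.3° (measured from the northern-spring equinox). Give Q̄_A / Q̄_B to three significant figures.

— Configuration A (φ=+43.9°):
Solar declination: sin δ = sin ε · sin λ_s = sin 20.40° × sin 270.0° = -0.34857, so δ = -20.400°.
cos H₀ = −tan(+43.9°) tan(-20.400°) = 0.3579, H₀ = 1.2048 rad.
Bracket: H₀ sin φ sin δ + cos φ cos δ sin H₀ = 1.2048×0.69340×-0.34857 + 0.72055×0.93728×0.93377 = -0.291198 + 0.630628 = 0.339430.
Q̄ = (S₀/π) × [bracket] = (1387/π) × 0.339430 = 149.86 W/m².
— Configuration B (φ=+43.9°):
Solar declination: sin δ = sin ε · sin λ_s = sin 20.40° × sin 52.3° = 0.27580, so δ = +16.010°.
cos H₀ = −tan(+43.9°) tan(+16.010°) = -0.2761, H₀ = 1.8505 rad.
Bracket: H₀ sin φ sin δ + cos φ cos δ sin H₀ = 1.8505×0.69340×0.27580 + 0.72055×0.96122×0.96112 = 0.353889 + 0.665679 = 1.019568.
Q̄ = (S₀/π) × [bracket] = (1387/π) × 1.019568 = 450.14 W/m².
Ratio Q̄_A / Q̄_B = 149.86 / 450.14 = 0.3329.

Q̄_A / Q̄_B ≈ 0.333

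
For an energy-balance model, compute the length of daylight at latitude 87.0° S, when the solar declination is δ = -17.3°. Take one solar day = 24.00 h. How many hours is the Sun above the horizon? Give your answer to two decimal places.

Sunrise equation: cos H₀ = −tan φ · tan δ = -5.9431 ≤ −1, so the Sun never sets (polar day) and H₀ = π.
Daylight = 2H₀/(2π) × 24.00 h = (3.1416/π) × 24.00 = 24.00 h.

24.00 h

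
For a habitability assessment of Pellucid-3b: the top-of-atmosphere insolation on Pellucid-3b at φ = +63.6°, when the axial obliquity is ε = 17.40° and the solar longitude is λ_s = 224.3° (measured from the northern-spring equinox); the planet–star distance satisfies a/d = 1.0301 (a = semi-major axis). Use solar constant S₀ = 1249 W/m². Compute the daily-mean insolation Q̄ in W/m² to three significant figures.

Solar declination: sin δ = sin ε · sin λ_s = sin 17.40° × sin 224.3° = -0.20885, so δ = -12.055°.
cos H₀ = −tan(+63.6°) tan(-12.055°) = 0.4302, H₀ = 1.1261 rad.
Bracket: H₀ sin φ sin δ + cos φ cos δ sin H₀ = 1.1261×0.89571×-0.20885 + 0.44464×0.97795×0.90272 = -0.210658 + 0.392535 = 0.181877.
Inverse-square distance factor (a/d)² = 1.0301² = 1.061106.
Q̄ = (S₀/π) × 1.061106 × [bracket] = (1249/π) × 1.061106 × 0.181877 = 76.73 W/m².

Q̄ ≈ 76.7 W/m²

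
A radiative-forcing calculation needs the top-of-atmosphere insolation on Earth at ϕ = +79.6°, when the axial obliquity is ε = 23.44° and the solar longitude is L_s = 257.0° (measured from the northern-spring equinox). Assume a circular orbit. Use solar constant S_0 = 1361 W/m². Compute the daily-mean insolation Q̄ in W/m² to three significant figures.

Solar declination: sin δ = sin ε · sin L_s = sin 23.44° × sin 257.0° = -0.38759, so δ = -22.805°.
cos h₀ = −tan(+79.6°) tan(-22.805°) = 2.2909 ≥ 1 ⇒ polar night, h₀ = 0 and Q̄ = 0.

Q̄ ≈ 0.00 W/m²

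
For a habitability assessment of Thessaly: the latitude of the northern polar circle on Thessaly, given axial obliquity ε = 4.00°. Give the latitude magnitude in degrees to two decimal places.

The polar circle is the lowest latitude that experiences at least one full rotation of continuous daylight at the northern-summer solstice; it lies at |φ| = 90° − ε = 90° − 4.00° = 86.00°.

86.00°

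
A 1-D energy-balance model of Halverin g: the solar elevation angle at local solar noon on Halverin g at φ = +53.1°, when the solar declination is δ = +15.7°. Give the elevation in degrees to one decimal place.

At local noon the hour angle is zero, so the zenith angle equals |φ − δ| = |+53.1° − (+15.700°)| = 37.400°.
Elevation = 90° − 37.400° = 52.6°.

52.6°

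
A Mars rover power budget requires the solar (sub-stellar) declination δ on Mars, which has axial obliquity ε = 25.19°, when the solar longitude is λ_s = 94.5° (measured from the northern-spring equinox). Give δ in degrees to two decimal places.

δ = +25.11°

sin δ = sin ε · sin λ_s = sin 25.19° × sin 94.5° = 0.424309.
δ = arcsin(0.424309) = +25.11°.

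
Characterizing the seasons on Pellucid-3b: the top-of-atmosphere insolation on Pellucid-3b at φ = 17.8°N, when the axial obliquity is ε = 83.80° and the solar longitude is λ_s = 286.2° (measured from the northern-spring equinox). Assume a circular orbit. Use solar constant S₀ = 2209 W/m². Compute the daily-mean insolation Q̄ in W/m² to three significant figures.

Solar declination: sin δ = sin ε · sin λ_s = sin 83.80° × sin 286.2° = -0.95468, so δ = -72.684°.
cos H₀ = −tan(+17.8°) tan(-72.684°) = 1.0298 ≥ 1 ⇒ polar night, H₀ = 0 and Q̄ = 0.

Q̄ ≈ 0.00 W/m²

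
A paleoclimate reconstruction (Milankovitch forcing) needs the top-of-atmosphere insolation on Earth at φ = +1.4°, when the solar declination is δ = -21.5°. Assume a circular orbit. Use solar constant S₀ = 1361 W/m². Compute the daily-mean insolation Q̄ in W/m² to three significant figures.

cos H₀ = −tan(+1.4°) tan(-21.500°) = 0.0096, H₀ = 1.5612 rad.
Bracket: H₀ sin φ sin δ + cos φ cos δ sin H₀ = 1.5612×0.02443×-0.36650 + 0.99970×0.93042×0.99995 = -0.013978 + 0.930094 = 0.916116.
Q̄ = (S₀/π) × [bracket] = (1361/π) × 0.916116 = 396.9 W/m².

Q̄ ≈ 397 W/m²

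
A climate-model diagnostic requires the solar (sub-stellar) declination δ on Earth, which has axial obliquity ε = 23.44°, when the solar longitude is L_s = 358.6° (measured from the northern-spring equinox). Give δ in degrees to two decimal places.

δ = -0.56°

sin δ = sin ε · sin L_s = sin 23.44° × sin 358.6° = -0.009719.
δ = arcsin(-0.009719) = -0.56°.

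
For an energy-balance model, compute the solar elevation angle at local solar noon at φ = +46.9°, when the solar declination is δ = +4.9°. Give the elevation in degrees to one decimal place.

48.0°

At local noon the hour angle is zero, so the zenith angle equals |φ − δ| = |+46.9° − (+4.900°)| = 42.000°.
Elevation = 90° − 42.000° = 48.0°.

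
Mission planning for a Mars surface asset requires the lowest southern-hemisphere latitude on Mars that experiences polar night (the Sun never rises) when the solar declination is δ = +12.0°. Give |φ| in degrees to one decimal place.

|φ| = 78.0°

Polar night requires cos H₀ = −tan φ tan δ ≥ 1, i.e. tan φ tan δ ≤ −1.
The boundary is |tan φ| · |tan δ| = 1, so |φ| = 90° − |δ| = 90° − 12.0° = 78.0° in the southern hemisphere.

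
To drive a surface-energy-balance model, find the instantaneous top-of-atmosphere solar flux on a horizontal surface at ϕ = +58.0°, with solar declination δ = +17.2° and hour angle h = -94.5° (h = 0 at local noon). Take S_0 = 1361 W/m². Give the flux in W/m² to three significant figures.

cos θ_z = sin ϕ sin δ + cos ϕ cos δ cos h = 0.250775 + -0.039718 = 0.211057.
Flux = S_0 · cos θ_z = 1361 × 0.211057 = 287.2 W/m².

287 W/m²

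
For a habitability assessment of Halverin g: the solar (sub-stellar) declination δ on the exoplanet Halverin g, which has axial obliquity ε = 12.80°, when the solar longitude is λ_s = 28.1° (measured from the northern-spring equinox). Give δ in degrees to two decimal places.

sin δ = sin ε · sin λ_s = sin 12.80° × sin 28.1° = 0.104352.
δ = arcsin(0.104352) = +5.99°.

δ = +5.99°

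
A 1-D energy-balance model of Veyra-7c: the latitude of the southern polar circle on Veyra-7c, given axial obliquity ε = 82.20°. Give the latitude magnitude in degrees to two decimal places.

The polar circle is the lowest latitude that experiences at least one full rotation of continuous darkness at the northern-summer solstice; it lies at |ϕ| = 90° − ε = 90° − 82.20° = 7.80°.

7.80°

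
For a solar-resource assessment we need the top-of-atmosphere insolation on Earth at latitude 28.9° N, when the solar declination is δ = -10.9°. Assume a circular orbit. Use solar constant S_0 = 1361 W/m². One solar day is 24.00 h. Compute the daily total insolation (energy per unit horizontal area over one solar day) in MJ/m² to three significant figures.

27.0 MJ/m²

cos h₀ = −tan(+28.9°) tan(-10.900°) = 0.1063, h₀ = 1.4643 rad.
Bracket: h₀ sin ϕ sin δ + cos ϕ cos δ sin h₀ = 1.4643×0.48328×-0.18910 + 0.87546×0.98196×0.99433 = -0.133820 + 0.854792 = 0.720972.
Q̄ = (S_0/π) × [bracket] = (1361/π) × 0.720972 = 312.34 W/m².
Daily total = Q̄ × 24.00 h × 3600 s/h = 312.34 × 24.00 × 3600 / 10⁶ = 26.99 MJ/m².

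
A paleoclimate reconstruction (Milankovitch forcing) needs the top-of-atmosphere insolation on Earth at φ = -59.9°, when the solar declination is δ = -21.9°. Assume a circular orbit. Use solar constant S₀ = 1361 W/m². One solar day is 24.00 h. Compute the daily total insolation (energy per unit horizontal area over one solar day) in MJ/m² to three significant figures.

40.8 MJ/m²

cos H₀ = −tan(-59.9°) tan(-21.900°) = -0.6935, H₀ = 2.3371 rad.
Bracket: H₀ sin φ sin δ + cos φ cos δ sin H₀ = 2.3371×-0.86515×-0.37299 + 0.50151×0.92784×0.72047 = 0.754164 + 0.335250 = 1.089414.
Q̄ = (S₀/π) × [bracket] = (1361/π) × 1.089414 = 471.96 W/m².
Daily total = Q̄ × 24.00 h × 3600 s/h = 471.96 × 24.00 × 3600 / 10⁶ = 40.78 MJ/m².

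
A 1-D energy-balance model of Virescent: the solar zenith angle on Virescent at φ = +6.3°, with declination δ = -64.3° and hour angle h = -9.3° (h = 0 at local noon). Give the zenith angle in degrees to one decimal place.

θ_z = 70.9°

cos θ_z = sin φ sin δ + cos φ cos δ cos h = -0.098879 + 0.425374 = 0.326495.
θ_z = arccos(0.326495) = 70.9°.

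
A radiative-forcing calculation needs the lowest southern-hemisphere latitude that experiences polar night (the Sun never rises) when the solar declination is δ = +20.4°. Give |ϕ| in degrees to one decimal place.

Polar night requires cos h₀ = −tan ϕ tan δ ≥ 1, i.e. tan ϕ tan δ ≤ −1.
The boundary is |tan ϕ| · |tan δ| = 1, so |ϕ| = 90° − |δ| = 90° − 20.4° = 69.6° in the southern hemisphere.

|ϕ| = 69.6°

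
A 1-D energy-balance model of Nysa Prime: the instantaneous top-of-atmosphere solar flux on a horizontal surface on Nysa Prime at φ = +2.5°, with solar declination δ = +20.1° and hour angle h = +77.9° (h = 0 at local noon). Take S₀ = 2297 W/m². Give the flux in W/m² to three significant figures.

cos θ_z = sin φ sin δ + cos φ cos δ cos h = 0.014990 + 0.196664 = 0.211654.
Flux = S₀ · cos θ_z = 2297 × 0.211654 = 486.2 W/m².

486 W/m²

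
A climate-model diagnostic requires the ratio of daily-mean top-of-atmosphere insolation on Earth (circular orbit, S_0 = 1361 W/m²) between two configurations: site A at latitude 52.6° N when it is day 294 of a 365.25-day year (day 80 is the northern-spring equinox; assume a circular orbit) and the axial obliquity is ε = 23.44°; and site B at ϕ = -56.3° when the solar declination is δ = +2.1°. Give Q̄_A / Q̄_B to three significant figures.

Q̄_A / Q̄_B ≈ 0.713

— Configuration A (ϕ=+52.6°):
Solar longitude: L_s = 360° × (294 − 80)/365.25 = 210.924°.
sin δ = sin 23.44° × sin 210.924° = -0.20442, so δ = -11.796°.
cos h₀ = −tan(+52.6°) tan(-11.796°) = 0.2731, h₀ = 1.2941 rad.
Bracket: h₀ sin ϕ sin δ + cos ϕ cos δ sin h₀ = 1.2941×0.79441×-0.20442 + 0.60738×0.97888×0.96197 = -0.210153 + 0.571941 = 0.361788.
Q̄ = (S_0/π) × [bracket] = (1361/π) × 0.361788 = 156.73 W/m².
— Configuration B (ϕ=-56.3°):
cos h₀ = −tan(-56.3°) tan(+2.100°) = 0.0550, h₀ = 1.5158 rad.
Bracket: h₀ sin ϕ sin δ + cos ϕ cos δ sin h₀ = 1.5158×-0.83195×0.03664 + 0.55484×0.99933×0.99849 = -0.046206 + 0.553631 = 0.507425.
Q̄ = (S_0/π) × [bracket] = (1361/π) × 0.507425 = 219.83 W/m².
Ratio Q̄_A / Q̄_B = 156.73 / 219.83 = 0.7130.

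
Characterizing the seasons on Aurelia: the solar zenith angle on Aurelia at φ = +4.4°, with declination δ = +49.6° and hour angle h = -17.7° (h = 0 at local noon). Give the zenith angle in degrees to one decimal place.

θ_z = 47.6°

cos θ_z = sin φ sin δ + cos φ cos δ cos h = 0.058424 + 0.615619 = 0.674043.
θ_z = arccos(0.674043) = 47.6°.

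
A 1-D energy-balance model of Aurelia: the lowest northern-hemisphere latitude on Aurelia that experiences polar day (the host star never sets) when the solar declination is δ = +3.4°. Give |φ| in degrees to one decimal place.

|φ| = 86.6°

Polar day requires cos H₀ = −tan φ tan δ ≤ −1, i.e. tan φ tan δ ≥ 1.
The boundary is |tan φ| · |tan δ| = 1, so |φ| = 90° − |δ| = 90° − 3.4° = 86.6° in the northern hemisphere.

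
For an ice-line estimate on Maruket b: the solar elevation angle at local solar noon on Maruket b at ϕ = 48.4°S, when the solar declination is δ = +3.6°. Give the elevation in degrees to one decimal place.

38.0°

At local noon the hour angle is zero, so the zenith angle equals |ϕ − δ| = |-48.4° − (+3.600°)| = 52.000°.
Elevation = 90° − 52.000° = 38.0°.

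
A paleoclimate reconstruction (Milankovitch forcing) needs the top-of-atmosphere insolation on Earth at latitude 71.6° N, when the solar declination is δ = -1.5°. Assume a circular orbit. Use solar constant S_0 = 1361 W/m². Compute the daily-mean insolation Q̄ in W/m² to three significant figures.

Q̄ ≈ 120 W/m²

cos h₀ = −tan(+71.6°) tan(-1.500°) = 0.0787, h₀ = 1.4920 rad.
Bracket: h₀ sin ϕ sin δ + cos ϕ cos δ sin h₀ = 1.4920×0.94888×-0.02618 + 0.31565×0.99966×0.99690 = -0.037064 + 0.314564 = 0.277500.
Q̄ = (S_0/π) × [bracket] = (1361/π) × 0.277500 = 120.2 W/m².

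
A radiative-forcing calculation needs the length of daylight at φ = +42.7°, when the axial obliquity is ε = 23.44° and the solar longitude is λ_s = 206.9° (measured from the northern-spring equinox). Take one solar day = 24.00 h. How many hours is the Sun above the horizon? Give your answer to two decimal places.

Solar declination: sin δ = sin ε · sin λ_s = sin 23.44° × sin 206.9° = -0.17997, so δ = -10.368°.
cos H₀ = −tan φ · tan δ = −tan(+42.7°) × tan(-10.368°) = 0.1688, so H₀ = 1.4012 rad = 80.28°.
Daylight = 2H₀/(2π) × 24.00 h = (1.4012/π) × 24.00 = 10.70 h.

10.70 h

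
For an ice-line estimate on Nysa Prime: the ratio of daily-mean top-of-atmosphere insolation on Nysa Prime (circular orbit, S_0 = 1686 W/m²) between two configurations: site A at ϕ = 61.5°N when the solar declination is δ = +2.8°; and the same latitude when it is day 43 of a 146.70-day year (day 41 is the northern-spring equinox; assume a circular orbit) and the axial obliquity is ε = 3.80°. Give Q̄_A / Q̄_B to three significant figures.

— Configuration A (ϕ=+61.5°):
cos h₀ = −tan(+61.5°) tan(+2.800°) = -0.0901, h₀ = 1.6610 rad.
Bracket: h₀ sin ϕ sin δ + cos ϕ cos δ sin h₀ = 1.6610×0.87882×0.04885 + 0.47716×0.99881×0.99593 = 0.071307 + 0.474652 = 0.545959.
Q̄ = (S_0/π) × [bracket] = (1686/π) × 0.545959 = 293.00 W/m².
— Configuration B (ϕ=+61.5°):
Solar longitude: L_s = 360° × (43 − 41)/146.70 = 4.908°.
sin δ = sin 3.80° × sin 4.908° = 0.00567, so δ = +0.325°.
cos h₀ = −tan(+61.5°) tan(+0.325°) = -0.0104, h₀ = 1.5812 rad.
Bracket: h₀ sin ϕ sin δ + cos ϕ cos δ sin h₀ = 1.5812×0.87882×0.00567 + 0.47716×0.99998×0.99995 = 0.007879 + 0.477127 = 0.485006.
Q̄ = (S_0/π) × [bracket] = (1686/π) × 0.485006 = 260.29 W/m².
Ratio Q̄_A / Q̄_B = 293.00 / 260.29 = 1.126.

Q̄_A / Q̄_B ≈ 1.13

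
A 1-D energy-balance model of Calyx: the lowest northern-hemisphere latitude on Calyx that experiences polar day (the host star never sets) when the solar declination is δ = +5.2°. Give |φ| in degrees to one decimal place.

|φ| = 84.8°

Polar day requires cos H₀ = −tan φ tan δ ≤ −1, i.e. tan φ tan δ ≥ 1.
The boundary is |tan φ| · |tan δ| = 1, so |φ| = 90° − |δ| = 90° − 5.2° = 84.8° in the northern hemisphere.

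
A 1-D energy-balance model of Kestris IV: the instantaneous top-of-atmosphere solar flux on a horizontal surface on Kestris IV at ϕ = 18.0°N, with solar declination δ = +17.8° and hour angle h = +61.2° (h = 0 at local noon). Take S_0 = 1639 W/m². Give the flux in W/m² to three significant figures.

cos θ_z = sin ϕ sin δ + cos ϕ cos δ cos h = 0.094465 + 0.436242 = 0.530707.
Flux = S_0 · cos θ_z = 1639 × 0.530707 = 869.8 W/m².

870 W/m²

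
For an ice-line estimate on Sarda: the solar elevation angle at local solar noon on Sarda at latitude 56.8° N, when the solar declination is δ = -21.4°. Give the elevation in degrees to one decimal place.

11.8°

At local noon the hour angle is zero, so the zenith angle equals |φ − δ| = |+56.8° − (-21.400°)| = 78.200°.
Elevation = 90° − 78.200° = 11.8°.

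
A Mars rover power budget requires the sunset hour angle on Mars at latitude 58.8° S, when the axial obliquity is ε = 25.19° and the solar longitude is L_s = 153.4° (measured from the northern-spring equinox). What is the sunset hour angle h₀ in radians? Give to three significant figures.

h₀ = 1.24 rad

Solar declination: sin δ = sin ε · sin L_s = sin 25.19° × sin 153.4° = 0.19058, so δ = +10.986°.
cos h₀ = −tan ϕ · tan δ = −tan(-58.8°) × tan(+10.986°) = 0.3206, so h₀ = 1.2445 rad = 71.30°.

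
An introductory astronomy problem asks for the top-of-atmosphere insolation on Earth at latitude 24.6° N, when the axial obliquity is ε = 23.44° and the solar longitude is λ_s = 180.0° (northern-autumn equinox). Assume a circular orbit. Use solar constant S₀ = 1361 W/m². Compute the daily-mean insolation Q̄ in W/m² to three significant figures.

Q̄ ≈ 394 W/m²

Solar declination: sin δ = sin ε · sin λ_s = sin 23.44° × sin 180.0° = 0.00000, so δ = +0.000°.
cos H₀ = −tan(+24.6°) tan(+0.000°) = -0.0000, H₀ = 1.5708 rad.
Bracket: H₀ sin φ sin δ + cos φ cos δ sin H₀ = 1.5708×0.41628×0.00000 + 0.90924×1.00000×1.00000 = 0.000000 + 0.909240 = 0.909240.
Q̄ = (S₀/π) × [bracket] = (1361/π) × 0.909240 = 393.9 W/m².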